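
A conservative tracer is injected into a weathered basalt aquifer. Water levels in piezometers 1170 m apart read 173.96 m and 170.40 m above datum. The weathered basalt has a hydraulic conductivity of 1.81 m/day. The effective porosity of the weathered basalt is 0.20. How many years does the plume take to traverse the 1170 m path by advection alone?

116

Hydraulic gradient i = (173.96 − 170.40) / 1170 = 3.56 / 1170 = 0.003043.
Darcy flux q = K · i = 1.810 × 0.003043 = 0.005507 m/day.
Seepage velocity v = q / n_e = 0.005507 / 0.20 = 0.02754 m/day.
Travel time t = L / v = 1170 / 0.02754 = 42489 days = 116.3 years.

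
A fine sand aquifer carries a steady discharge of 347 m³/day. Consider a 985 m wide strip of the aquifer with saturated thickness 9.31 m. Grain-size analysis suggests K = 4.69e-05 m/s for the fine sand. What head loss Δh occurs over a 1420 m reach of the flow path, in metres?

13.3

Convert K: 4.69e-05 m/s × 86400 = 4.052 m/day.
Cross-sectional area A = 985 × 9.31 = 9170 m².
From Q = K·A·i, i = Q / (K·A) = 347 / (4.052 × 9170) = 0.009338.
Head loss Δh = i · L = 0.009338 × 1420 = 13.26 m.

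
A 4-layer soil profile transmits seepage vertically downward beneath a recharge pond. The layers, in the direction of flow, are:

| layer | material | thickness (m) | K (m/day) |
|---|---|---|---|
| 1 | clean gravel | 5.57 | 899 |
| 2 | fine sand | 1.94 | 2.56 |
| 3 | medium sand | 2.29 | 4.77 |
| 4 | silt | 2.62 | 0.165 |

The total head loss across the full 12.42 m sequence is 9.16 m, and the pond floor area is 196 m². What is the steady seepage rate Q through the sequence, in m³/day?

Flow is perpendicular to layering, so the layers act in series and the equivalent K is the thickness-weighted harmonic mean.
Total thickness L = 5.57 + 1.94 + 2.29 + 2.62 = 12.42 m.
Σ(b_i/K_i) = 5.57/899 + 1.94/2.56 + 2.29/4.77 + 2.62/0.165 = 17.12 d.
K_eq = L / Σ(b_i/K_i) = 12.42 / 17.12 = 0.7253 m/day.
Q = K_eq · A · (Δh/L) = 0.7253 × 196 × (9.16/12.42) = 104.9 m³/day.

105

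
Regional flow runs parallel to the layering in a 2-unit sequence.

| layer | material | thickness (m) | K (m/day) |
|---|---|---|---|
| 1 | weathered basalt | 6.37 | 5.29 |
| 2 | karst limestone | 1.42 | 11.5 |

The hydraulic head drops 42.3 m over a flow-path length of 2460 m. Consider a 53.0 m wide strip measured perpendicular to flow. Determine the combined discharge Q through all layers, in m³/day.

Flow is parallel to layering, so each bed carries its own Darcy discharge and the transmissivities add.
Σ(K_i·b_i) = 5.29×6.37 + 11.5×1.42 = 50.03 m²/day.
Hydraulic gradient i = Δh / L = 42.3 / 2460 = 0.01720.
Q = Σ(K_i·b_i) · W · i = 50.03 × 53.0 × 0.01720 = 45.59 m³/day.

45.6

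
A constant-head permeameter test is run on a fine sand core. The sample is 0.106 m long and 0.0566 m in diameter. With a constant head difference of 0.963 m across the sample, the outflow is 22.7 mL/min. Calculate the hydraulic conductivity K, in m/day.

1.43

Cross-sectional area A = π·(d/2)² = π × (0.0566/2)² = 0.002516 m².
Convert discharge: 22.7 mL/min = 3.783e-07 m³/s.
Darcy's law rearranged: K = Q·L / (A·Δh) = 3.783e-07 × 0.106 / (0.002516 × 0.963) = 1.655e-05 m/s = 1.430 m/day.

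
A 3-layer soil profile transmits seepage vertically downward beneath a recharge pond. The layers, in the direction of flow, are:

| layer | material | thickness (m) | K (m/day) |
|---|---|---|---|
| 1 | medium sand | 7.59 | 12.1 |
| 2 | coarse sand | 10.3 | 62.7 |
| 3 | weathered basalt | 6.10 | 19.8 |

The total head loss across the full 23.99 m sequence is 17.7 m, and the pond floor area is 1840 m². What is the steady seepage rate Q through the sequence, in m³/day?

Flow is perpendicular to layering, so the layers act in series and the equivalent K is the thickness-weighted harmonic mean.
Total thickness L = 7.59 + 10.3 + 6.10 = 23.99 m.
Σ(b_i/K_i) = 7.59/12.1 + 10.3/62.7 + 6.10/19.8 = 1.100 d.
K_eq = L / Σ(b_i/K_i) = 23.99 / 1.100 = 21.82 m/day.
Q = K_eq · A · (Δh/L) = 21.82 × 1840 × (17.7/23.99) = 29617 m³/day.

29600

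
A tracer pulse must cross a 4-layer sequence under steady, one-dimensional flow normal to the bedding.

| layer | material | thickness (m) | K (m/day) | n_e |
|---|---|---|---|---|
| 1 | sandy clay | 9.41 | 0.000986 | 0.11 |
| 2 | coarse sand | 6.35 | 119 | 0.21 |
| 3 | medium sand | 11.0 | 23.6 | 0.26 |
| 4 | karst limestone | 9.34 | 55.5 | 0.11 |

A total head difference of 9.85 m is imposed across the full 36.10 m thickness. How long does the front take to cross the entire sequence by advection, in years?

16.6

With flow normal to the layers, continuity requires the same specific discharge q through every layer.
Σ(b_i/K_i) = 9.41/0.000986 + 6.35/119 + 11.0/23.6 + 9.34/55.5 = 9544 d.
q = Δh / Σ(b_i/K_i) = 9.85 / 9544 = 0.001032 m/day.
In each layer the seepage velocity is v_i = q/n_i, so the layer transit time is t_i = b_i·n_i / q:
  layer 1 (sandy clay): t_1 = 9.41 × 0.11 / 0.001032 = 1003 d
  layer 2 (coarse sand): t_2 = 6.35 × 0.21 / 0.001032 = 1292 d
  layer 3 (medium sand): t_3 = 11.0 × 0.26 / 0.001032 = 2771 d
  layer 4 (karst limestone): t_4 = 9.34 × 0.11 / 0.001032 = 995.5 d
Total t = Σ t_i = 6062 days = 16.60 years.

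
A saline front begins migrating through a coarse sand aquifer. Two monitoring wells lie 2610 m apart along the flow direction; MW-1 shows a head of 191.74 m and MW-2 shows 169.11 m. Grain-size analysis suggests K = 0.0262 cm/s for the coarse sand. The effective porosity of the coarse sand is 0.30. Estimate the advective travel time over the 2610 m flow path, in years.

10.9

Convert K: 0.0262 cm/s × 864 = 22.64 m/day.
Hydraulic gradient i = (191.74 − 169.11) / 2610 = 22.63 / 2610 = 0.008670.
Darcy flux q = K · i = 22.64 × 0.008670 = 0.1963 m/day.
Seepage velocity v = q / n_e = 0.1963 / 0.30 = 0.6542 m/day.
Travel time t = L / v = 2610 / 0.6542 = 3989 days = 10.92 years.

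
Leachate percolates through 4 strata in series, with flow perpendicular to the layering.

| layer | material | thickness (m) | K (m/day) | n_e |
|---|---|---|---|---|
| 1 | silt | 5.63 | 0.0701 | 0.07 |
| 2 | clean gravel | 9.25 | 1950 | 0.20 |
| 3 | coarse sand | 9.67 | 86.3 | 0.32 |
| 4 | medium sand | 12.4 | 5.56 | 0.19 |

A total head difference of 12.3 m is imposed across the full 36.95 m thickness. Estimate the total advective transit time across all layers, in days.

51.7

With flow normal to the layers, continuity requires the same specific discharge q through every layer.
Σ(b_i/K_i) = 5.63/0.0701 + 9.25/1950 + 9.67/86.3 + 12.4/5.56 = 82.66 d.
q = Δh / Σ(b_i/K_i) = 12.3 / 82.66 = 0.1488 m/day.
In each layer the seepage velocity is v_i = q/n_i, so the layer transit time is t_i = b_i·n_i / q:
  layer 1 (silt): t_1 = 5.63 × 0.07 / 0.1488 = 2.649 d
  layer 2 (clean gravel): t_2 = 9.25 × 0.20 / 0.1488 = 12.43 d
  layer 3 (coarse sand): t_3 = 9.67 × 0.32 / 0.1488 = 20.80 d
  layer 4 (medium sand): t_4 = 12.4 × 0.19 / 0.1488 = 15.83 d
Total t = Σ t_i = 51.71 days.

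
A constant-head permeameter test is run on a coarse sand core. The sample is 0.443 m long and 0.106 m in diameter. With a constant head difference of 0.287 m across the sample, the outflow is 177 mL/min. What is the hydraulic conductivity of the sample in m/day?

44.6

Cross-sectional area A = π·(d/2)² = π × (0.106/2)² = 0.008825 m².
Convert discharge: 177 mL/min = 2.950e-06 m³/s.
Darcy's law rearranged: K = Q·L / (A·Δh) = 2.950e-06 × 0.443 / (0.008825 × 0.287) = 0.0005160 m/s = 44.58 m/day.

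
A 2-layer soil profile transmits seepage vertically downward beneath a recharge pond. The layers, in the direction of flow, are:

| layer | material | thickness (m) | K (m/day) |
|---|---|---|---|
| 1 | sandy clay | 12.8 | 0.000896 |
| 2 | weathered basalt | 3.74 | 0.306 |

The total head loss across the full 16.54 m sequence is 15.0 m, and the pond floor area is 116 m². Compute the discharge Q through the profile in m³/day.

0.122

Flow is perpendicular to layering, so the layers act in series and the equivalent K is the thickness-weighted harmonic mean.
Total thickness L = 12.8 + 3.74 = 16.54 m.
Σ(b_i/K_i) = 12.8/0.000896 + 3.74/0.306 = 14298 d.
K_eq = L / Σ(b_i/K_i) = 16.54 / 14298 = 0.001157 m/day.
Q = K_eq · A · (Δh/L) = 0.001157 × 116 × (15.0/16.54) = 0.1217 m³/day.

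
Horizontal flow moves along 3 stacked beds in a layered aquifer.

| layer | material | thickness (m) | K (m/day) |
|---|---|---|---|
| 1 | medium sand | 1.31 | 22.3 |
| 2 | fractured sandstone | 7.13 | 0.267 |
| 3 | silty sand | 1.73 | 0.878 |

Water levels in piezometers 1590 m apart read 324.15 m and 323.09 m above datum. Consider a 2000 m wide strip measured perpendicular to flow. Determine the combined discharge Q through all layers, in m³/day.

Flow is parallel to layering, so each bed carries its own Darcy discharge and the transmissivities add.
Σ(K_i·b_i) = 22.3×1.31 + 0.267×7.13 + 0.878×1.73 = 32.64 m²/day.
Hydraulic gradient i = (324.15 − 323.09) / 1590 = 1.06 / 1590 = 0.0006667.
Q = Σ(K_i·b_i) · W · i = 32.64 × 2000 × 0.0006667 = 43.51 m³/day.

43.5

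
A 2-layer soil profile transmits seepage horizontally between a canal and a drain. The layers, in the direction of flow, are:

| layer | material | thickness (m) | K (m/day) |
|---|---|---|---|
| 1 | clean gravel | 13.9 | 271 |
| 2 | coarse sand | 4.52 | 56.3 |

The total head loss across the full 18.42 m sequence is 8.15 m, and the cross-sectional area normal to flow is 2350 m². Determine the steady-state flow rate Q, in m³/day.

Flow is perpendicular to layering, so the layers act in series and the equivalent K is the thickness-weighted harmonic mean.
Total thickness L = 13.9 + 4.52 = 18.42 m.
Σ(b_i/K_i) = 13.9/271 + 4.52/56.3 = 0.1316 d.
K_eq = L / Σ(b_i/K_i) = 18.42 / 0.1316 = 140.0 m/day.
Q = K_eq · A · (Δh/L) = 140.0 × 2350 × (8.15/18.42) = 1.456e+05 m³/day.

146000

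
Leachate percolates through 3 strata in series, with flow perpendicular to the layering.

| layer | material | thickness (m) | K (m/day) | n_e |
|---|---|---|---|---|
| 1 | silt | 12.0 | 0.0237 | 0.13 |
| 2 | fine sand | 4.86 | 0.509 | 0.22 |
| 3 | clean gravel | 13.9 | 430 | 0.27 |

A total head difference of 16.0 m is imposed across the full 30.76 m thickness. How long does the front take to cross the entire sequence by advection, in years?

0.563

With flow normal to the layers, continuity requires the same specific discharge q through every layer.
Σ(b_i/K_i) = 12.0/0.0237 + 4.86/0.509 + 13.9/430 = 515.9 d.
q = Δh / Σ(b_i/K_i) = 16.0 / 515.9 = 0.03101 m/day.
In each layer the seepage velocity is v_i = q/n_i, so the layer transit time is t_i = b_i·n_i / q:
  layer 1 (silt): t_1 = 12.0 × 0.13 / 0.03101 = 50.30 d
  layer 2 (fine sand): t_2 = 4.86 × 0.22 / 0.03101 = 34.48 d
  layer 3 (clean gravel): t_3 = 13.9 × 0.27 / 0.03101 = 121.0 d
Total t = Σ t_i = 205.8 days = 0.5634 years.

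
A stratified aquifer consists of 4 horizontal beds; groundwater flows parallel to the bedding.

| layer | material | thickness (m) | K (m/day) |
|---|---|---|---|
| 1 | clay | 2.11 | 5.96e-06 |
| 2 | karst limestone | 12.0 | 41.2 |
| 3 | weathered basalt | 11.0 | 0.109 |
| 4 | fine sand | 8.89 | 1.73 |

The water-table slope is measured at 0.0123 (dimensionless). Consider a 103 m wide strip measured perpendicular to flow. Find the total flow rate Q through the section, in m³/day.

Flow is parallel to layering, so each bed carries its own Darcy discharge and the transmissivities add.
Σ(K_i·b_i) = 5.96e-06×2.11 + 41.2×12.0 + 0.109×11.0 + 1.73×8.89 = 511.0 m²/day.
Hydraulic gradient i = 0.0123.
Q = Σ(K_i·b_i) · W · i = 511.0 × 103 × 0.01230 = 647.4 m³/day.

647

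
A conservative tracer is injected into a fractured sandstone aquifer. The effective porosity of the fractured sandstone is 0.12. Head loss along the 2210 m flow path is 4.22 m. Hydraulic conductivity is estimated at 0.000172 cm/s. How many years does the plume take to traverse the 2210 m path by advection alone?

Convert K: 0.000172 cm/s × 864 = 0.1486 m/day.
Hydraulic gradient i = Δh / L = 4.22 / 2210 = 0.001910.
Darcy flux q = K · i = 0.1486 × 0.001910 = 0.0002838 m/day.
Seepage velocity v = q / n_e = 0.0002838 / 0.12 = 0.002365 m/day.
Travel time t = L / v = 2210 / 0.002365 = 9.346e+05 days = 2559 years.

2560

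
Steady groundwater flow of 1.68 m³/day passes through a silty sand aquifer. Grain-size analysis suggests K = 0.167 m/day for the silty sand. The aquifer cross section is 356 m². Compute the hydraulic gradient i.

From Q = K·A·i, i = Q / (K·A) = 1.68 / (0.1670 × 356.0) = 0.02826.

0.0283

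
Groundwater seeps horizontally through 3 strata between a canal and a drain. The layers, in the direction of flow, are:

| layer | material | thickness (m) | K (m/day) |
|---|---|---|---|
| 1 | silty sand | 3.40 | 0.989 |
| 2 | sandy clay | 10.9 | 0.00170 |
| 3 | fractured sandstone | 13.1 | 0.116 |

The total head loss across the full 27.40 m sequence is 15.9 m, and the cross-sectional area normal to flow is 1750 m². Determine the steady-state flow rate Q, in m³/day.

Flow is perpendicular to layering, so the layers act in series and the equivalent K is the thickness-weighted harmonic mean.
Total thickness L = 3.40 + 10.9 + 13.1 = 27.40 m.
Σ(b_i/K_i) = 3.40/0.989 + 10.9/0.00170 + 13.1/0.116 = 6528 d.
K_eq = L / Σ(b_i/K_i) = 27.40 / 6528 = 0.004197 m/day.
Q = K_eq · A · (Δh/L) = 0.004197 × 1750 × (15.9/27.40) = 4.262 m³/day.

4.26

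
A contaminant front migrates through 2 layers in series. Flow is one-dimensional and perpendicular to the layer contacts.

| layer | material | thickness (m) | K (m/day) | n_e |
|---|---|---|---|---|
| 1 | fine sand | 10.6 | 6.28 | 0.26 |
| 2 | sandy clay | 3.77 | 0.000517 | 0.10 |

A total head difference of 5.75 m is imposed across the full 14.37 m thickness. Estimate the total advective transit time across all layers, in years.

10.9

With flow normal to the layers, continuity requires the same specific discharge q through every layer.
Σ(b_i/K_i) = 10.6/6.28 + 3.77/0.000517 = 7294 d.
q = Δh / Σ(b_i/K_i) = 5.75 / 7294 = 0.0007883 m/day.
In each layer the seepage velocity is v_i = q/n_i, so the layer transit time is t_i = b_i·n_i / q:
  layer 1 (fine sand): t_1 = 10.6 × 0.26 / 0.0007883 = 3496 d
  layer 2 (sandy clay): t_2 = 3.77 × 0.10 / 0.0007883 = 478.2 d
Total t = Σ t_i = 3974 days = 10.88 years.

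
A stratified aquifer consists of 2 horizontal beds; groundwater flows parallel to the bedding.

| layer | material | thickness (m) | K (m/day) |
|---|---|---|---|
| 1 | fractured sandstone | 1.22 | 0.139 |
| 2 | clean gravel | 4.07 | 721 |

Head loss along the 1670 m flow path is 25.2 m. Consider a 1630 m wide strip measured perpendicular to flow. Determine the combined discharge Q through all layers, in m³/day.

72200

Flow is parallel to layering, so each bed carries its own Darcy discharge and the transmissivities add.
Σ(K_i·b_i) = 0.139×1.22 + 721×4.07 = 2935 m²/day.
Hydraulic gradient i = Δh / L = 25.2 / 1670 = 0.01509.
Q = Σ(K_i·b_i) · W · i = 2935 × 1630 × 0.01509 = 72182 m³/day.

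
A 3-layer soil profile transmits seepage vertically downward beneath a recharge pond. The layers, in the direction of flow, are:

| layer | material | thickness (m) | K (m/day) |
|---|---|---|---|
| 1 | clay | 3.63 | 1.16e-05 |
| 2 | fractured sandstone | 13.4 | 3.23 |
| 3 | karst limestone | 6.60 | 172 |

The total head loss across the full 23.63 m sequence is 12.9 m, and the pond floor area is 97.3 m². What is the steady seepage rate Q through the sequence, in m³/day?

0.00401

Flow is perpendicular to layering, so the layers act in series and the equivalent K is the thickness-weighted harmonic mean.
Total thickness L = 3.63 + 13.4 + 6.60 = 23.63 m.
Σ(b_i/K_i) = 3.63/1.16e-05 + 13.4/3.23 + 6.60/172 = 3.129e+05 d.
K_eq = L / Σ(b_i/K_i) = 23.63 / 3.129e+05 = 7.551e-05 m/day.
Q = K_eq · A · (Δh/L) = 7.551e-05 × 97.3 × (12.9/23.63) = 0.004011 m³/day.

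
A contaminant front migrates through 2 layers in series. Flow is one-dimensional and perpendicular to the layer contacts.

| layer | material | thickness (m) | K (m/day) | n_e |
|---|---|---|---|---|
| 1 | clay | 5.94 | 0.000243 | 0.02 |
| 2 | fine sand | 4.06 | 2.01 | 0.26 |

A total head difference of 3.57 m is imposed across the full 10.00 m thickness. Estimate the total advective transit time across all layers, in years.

22.0

With flow normal to the layers, continuity requires the same specific discharge q through every layer.
Σ(b_i/K_i) = 5.94/0.000243 + 4.06/2.01 = 24446 d.
q = Δh / Σ(b_i/K_i) = 3.57 / 24446 = 0.0001460 m/day.
In each layer the seepage velocity is v_i = q/n_i, so the layer transit time is t_i = b_i·n_i / q:
  layer 1 (clay): t_1 = 5.94 × 0.02 / 0.0001460 = 813.5 d
  layer 2 (fine sand): t_2 = 4.06 × 0.26 / 0.0001460 = 7228 d
Total t = Σ t_i = 8042 days = 22.02 years.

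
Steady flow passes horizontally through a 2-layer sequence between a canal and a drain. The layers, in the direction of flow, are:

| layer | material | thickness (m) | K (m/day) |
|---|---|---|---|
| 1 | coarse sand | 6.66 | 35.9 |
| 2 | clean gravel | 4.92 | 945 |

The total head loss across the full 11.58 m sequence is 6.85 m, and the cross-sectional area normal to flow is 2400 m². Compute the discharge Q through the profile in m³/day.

Flow is perpendicular to layering, so the layers act in series and the equivalent K is the thickness-weighted harmonic mean.
Total thickness L = 6.66 + 4.92 = 11.58 m.
Σ(b_i/K_i) = 6.66/35.9 + 4.92/945 = 0.1907 d.
K_eq = L / Σ(b_i/K_i) = 11.58 / 0.1907 = 60.72 m/day.
Q = K_eq · A · (Δh/L) = 60.72 × 2400 × (6.85/11.58) = 86199 m³/day.

86200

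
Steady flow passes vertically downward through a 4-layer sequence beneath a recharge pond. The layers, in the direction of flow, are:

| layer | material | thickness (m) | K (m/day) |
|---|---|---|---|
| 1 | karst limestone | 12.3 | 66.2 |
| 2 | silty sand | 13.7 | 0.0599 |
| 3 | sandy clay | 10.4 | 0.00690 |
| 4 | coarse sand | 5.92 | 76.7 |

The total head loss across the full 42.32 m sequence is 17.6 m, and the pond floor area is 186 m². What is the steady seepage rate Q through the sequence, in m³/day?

Flow is perpendicular to layering, so the layers act in series and the equivalent K is the thickness-weighted harmonic mean.
Total thickness L = 12.3 + 13.7 + 10.4 + 5.92 = 42.32 m.
Σ(b_i/K_i) = 12.3/66.2 + 13.7/0.0599 + 10.4/0.00690 + 5.92/76.7 = 1736 d.
K_eq = L / Σ(b_i/K_i) = 42.32 / 1736 = 0.02437 m/day.
Q = K_eq · A · (Δh/L) = 0.02437 × 186 × (17.6/42.32) = 1.885 m³/day.

1.89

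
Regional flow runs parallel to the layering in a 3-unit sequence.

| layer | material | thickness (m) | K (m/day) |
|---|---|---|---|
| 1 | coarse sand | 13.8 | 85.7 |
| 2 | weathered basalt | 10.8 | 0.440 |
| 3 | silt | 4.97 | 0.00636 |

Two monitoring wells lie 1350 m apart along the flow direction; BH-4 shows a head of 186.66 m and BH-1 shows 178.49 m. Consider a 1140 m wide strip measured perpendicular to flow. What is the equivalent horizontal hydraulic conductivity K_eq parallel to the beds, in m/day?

40.2

Flow is parallel to layering, so each bed carries its own Darcy discharge and the transmissivities add.
Σ(K_i·b_i) = 85.7×13.8 + 0.440×10.8 + 0.00636×4.97 = 1187 m²/day.
Total thickness b = 29.57 m, so K_eq = Σ(K_i·b_i)/b = 40.16 m/day.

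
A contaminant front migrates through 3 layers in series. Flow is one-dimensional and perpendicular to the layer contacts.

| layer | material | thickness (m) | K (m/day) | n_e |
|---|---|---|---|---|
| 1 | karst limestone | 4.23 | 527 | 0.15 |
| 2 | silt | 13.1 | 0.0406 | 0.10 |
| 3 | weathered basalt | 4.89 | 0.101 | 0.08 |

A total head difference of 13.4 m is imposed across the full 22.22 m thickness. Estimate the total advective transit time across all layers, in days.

With flow normal to the layers, continuity requires the same specific discharge q through every layer.
Σ(b_i/K_i) = 4.23/527 + 13.1/0.0406 + 4.89/0.101 = 371.1 d.
q = Δh / Σ(b_i/K_i) = 13.4 / 371.1 = 0.03611 m/day.
In each layer the seepage velocity is v_i = q/n_i, so the layer transit time is t_i = b_i·n_i / q:
  layer 1 (karst limestone): t_1 = 4.23 × 0.15 / 0.03611 = 17.57 d
  layer 2 (silt): t_2 = 13.1 × 0.10 / 0.03611 = 36.28 d
  layer 3 (weathered basalt): t_3 = 4.89 × 0.08 / 0.03611 = 10.83 d
Total t = Σ t_i = 64.68 days.

64.7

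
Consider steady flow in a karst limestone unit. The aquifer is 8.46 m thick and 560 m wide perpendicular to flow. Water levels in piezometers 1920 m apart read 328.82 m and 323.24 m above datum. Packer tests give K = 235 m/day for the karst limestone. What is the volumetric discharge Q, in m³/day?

3240

Cross-sectional area A = 560 × 8.46 = 4738 m².
Hydraulic gradient i = (328.82 − 323.24) / 1920 = 5.58 / 1920 = 0.002906.
Darcy's law: Q = K · A · i = 235.0 × 4738 × 0.002906 = 3236 m³/day.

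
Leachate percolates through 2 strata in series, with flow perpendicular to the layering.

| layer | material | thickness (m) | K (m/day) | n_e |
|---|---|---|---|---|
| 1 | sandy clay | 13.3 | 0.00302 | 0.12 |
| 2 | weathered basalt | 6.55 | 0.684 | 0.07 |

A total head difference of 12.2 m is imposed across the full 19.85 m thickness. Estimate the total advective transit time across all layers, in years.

With flow normal to the layers, continuity requires the same specific discharge q through every layer.
Σ(b_i/K_i) = 13.3/0.00302 + 6.55/0.684 = 4414 d.
q = Δh / Σ(b_i/K_i) = 12.2 / 4414 = 0.002764 m/day.
In each layer the seepage velocity is v_i = q/n_i, so the layer transit time is t_i = b_i·n_i / q:
  layer 1 (sandy clay): t_1 = 13.3 × 0.12 / 0.002764 = 577.4 d
  layer 2 (weathered basalt): t_2 = 6.55 × 0.07 / 0.002764 = 165.9 d
Total t = Σ t_i = 743.2 days = 2.035 years.

2.03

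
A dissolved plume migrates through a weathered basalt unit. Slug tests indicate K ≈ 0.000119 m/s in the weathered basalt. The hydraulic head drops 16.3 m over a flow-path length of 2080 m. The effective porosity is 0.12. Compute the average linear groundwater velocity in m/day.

Convert K: 0.000119 m/s × 86400 = 10.28 m/day.
Hydraulic gradient i = Δh / L = 16.3 / 2080 = 0.007837.
Darcy flux q = K · i = 10.28 × 0.007837 = 0.08057 m/day.
Seepage velocity v = q / n_e = 0.08057 / 0.12 = 0.6714 m/day.

0.671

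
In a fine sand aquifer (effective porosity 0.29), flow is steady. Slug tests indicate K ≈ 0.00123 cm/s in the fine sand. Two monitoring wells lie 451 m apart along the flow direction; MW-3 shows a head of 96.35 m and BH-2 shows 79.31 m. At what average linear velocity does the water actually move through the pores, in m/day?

Convert K: 0.00123 cm/s × 864 = 1.063 m/day.
Hydraulic gradient i = (96.35 − 79.31) / 451 = 17.04 / 451 = 0.03778.
Darcy flux q = K · i = 1.063 × 0.03778 = 0.04015 m/day.
Seepage velocity v = q / n_e = 0.04015 / 0.29 = 0.1385 m/day.

0.138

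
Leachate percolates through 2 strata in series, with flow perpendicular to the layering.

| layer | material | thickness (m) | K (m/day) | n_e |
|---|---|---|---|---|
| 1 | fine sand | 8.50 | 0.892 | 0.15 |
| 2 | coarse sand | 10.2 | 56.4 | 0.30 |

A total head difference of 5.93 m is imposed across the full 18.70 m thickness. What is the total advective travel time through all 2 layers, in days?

With flow normal to the layers, continuity requires the same specific discharge q through every layer.
Σ(b_i/K_i) = 8.50/0.892 + 10.2/56.4 = 9.710 d.
q = Δh / Σ(b_i/K_i) = 5.93 / 9.710 = 0.6107 m/day.
In each layer the seepage velocity is v_i = q/n_i, so the layer transit time is t_i = b_i·n_i / q:
  layer 1 (fine sand): t_1 = 8.50 × 0.15 / 0.6107 = 2.088 d
  layer 2 (coarse sand): t_2 = 10.2 × 0.30 / 0.6107 = 5.011 d
Total t = Σ t_i = 7.098 days.

7.10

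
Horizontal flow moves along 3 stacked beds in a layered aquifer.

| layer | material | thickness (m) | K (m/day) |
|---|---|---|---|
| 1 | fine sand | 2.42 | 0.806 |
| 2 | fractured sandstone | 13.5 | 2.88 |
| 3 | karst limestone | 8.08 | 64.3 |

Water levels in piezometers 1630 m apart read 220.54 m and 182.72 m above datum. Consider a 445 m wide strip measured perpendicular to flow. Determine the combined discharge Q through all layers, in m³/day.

5790

Flow is parallel to layering, so each bed carries its own Darcy discharge and the transmissivities add.
Σ(K_i·b_i) = 0.806×2.42 + 2.88×13.5 + 64.3×8.08 = 560.4 m²/day.
Hydraulic gradient i = (220.54 − 182.72) / 1630 = 37.82 / 1630 = 0.02320.
Q = Σ(K_i·b_i) · W · i = 560.4 × 445 × 0.02320 = 5786 m³/day.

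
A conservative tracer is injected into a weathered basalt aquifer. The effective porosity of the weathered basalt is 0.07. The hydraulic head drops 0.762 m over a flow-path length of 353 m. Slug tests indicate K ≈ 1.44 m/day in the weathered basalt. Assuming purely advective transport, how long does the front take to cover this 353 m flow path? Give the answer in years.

Hydraulic gradient i = Δh / L = 0.762 / 353 = 0.002159.
Darcy flux q = K · i = 1.440 × 0.002159 = 0.003108 m/day.
Seepage velocity v = q / n_e = 0.003108 / 0.07 = 0.04441 m/day.
Travel time t = L / v = 353 / 0.04441 = 7949 days = 21.76 years.

21.8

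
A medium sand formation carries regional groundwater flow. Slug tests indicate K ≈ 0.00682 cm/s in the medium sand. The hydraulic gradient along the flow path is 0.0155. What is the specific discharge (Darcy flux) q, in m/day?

0.0913

Convert K: 0.00682 cm/s × 864 = 5.892 m/day.
Hydraulic gradient i = 0.0155.
Specific discharge q = K · i = 5.892 × 0.01550 = 0.09133 m/day.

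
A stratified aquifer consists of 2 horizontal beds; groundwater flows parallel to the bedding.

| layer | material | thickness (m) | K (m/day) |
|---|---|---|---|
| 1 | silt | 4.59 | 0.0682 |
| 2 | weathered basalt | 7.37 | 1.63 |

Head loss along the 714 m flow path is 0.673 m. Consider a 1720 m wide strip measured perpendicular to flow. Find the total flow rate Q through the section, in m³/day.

Flow is parallel to layering, so each bed carries its own Darcy discharge and the transmissivities add.
Σ(K_i·b_i) = 0.0682×4.59 + 1.63×7.37 = 12.33 m²/day.
Hydraulic gradient i = Δh / L = 0.673 / 714 = 0.0009426.
Q = Σ(K_i·b_i) · W · i = 12.33 × 1720 × 0.0009426 = 19.98 m³/day.

20.0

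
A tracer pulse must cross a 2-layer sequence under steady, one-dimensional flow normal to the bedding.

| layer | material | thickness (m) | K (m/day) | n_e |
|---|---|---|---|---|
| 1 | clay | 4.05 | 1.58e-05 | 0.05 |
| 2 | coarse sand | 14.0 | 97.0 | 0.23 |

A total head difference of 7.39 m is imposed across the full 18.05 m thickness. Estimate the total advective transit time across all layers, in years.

With flow normal to the layers, continuity requires the same specific discharge q through every layer.
Σ(b_i/K_i) = 4.05/1.58e-05 + 14.0/97.0 = 2.563e+05 d.
q = Δh / Σ(b_i/K_i) = 7.39 / 2.563e+05 = 2.883e-05 m/day.
In each layer the seepage velocity is v_i = q/n_i, so the layer transit time is t_i = b_i·n_i / q:
  layer 1 (clay): t_1 = 4.05 × 0.05 / 2.883e-05 = 7024 d
  layer 2 (coarse sand): t_2 = 14.0 × 0.23 / 2.883e-05 = 1.117e+05 d
Total t = Σ t_i = 1.187e+05 days = 325.0 years.

325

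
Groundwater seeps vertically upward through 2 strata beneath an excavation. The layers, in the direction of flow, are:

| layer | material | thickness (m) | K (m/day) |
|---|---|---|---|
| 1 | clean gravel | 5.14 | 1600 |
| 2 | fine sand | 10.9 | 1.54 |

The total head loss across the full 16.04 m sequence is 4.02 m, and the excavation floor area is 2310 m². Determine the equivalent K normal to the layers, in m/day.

2.27

Flow is perpendicular to layering, so the layers act in series and the equivalent K is the thickness-weighted harmonic mean.
Total thickness L = 5.14 + 10.9 = 16.04 m.
Σ(b_i/K_i) = 5.14/1600 + 10.9/1.54 = 7.081 d.
K_eq = L / Σ(b_i/K_i) = 16.04 / 7.081 = 2.265 m/day.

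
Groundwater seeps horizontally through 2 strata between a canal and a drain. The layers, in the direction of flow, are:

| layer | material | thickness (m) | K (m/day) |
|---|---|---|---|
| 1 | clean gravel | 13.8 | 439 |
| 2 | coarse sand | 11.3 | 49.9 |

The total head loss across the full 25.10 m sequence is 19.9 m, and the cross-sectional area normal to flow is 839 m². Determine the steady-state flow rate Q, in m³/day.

64700

Flow is perpendicular to layering, so the layers act in series and the equivalent K is the thickness-weighted harmonic mean.
Total thickness L = 13.8 + 11.3 = 25.10 m.
Σ(b_i/K_i) = 13.8/439 + 11.3/49.9 = 0.2579 d.
K_eq = L / Σ(b_i/K_i) = 25.10 / 0.2579 = 97.33 m/day.
Q = K_eq · A · (Δh/L) = 97.33 × 839 × (19.9/25.10) = 64742 m³/day.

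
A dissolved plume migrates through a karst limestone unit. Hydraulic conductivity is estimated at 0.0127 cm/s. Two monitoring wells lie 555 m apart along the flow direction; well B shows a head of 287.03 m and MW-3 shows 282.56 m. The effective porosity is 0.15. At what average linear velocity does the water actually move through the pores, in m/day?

Convert K: 0.0127 cm/s × 864 = 10.97 m/day.
Hydraulic gradient i = (287.03 − 282.56) / 555 = 4.47 / 555 = 0.008054.
Darcy flux q = K · i = 10.97 × 0.008054 = 0.08838 m/day.
Seepage velocity v = q / n_e = 0.08838 / 0.15 = 0.5892 m/day.

0.589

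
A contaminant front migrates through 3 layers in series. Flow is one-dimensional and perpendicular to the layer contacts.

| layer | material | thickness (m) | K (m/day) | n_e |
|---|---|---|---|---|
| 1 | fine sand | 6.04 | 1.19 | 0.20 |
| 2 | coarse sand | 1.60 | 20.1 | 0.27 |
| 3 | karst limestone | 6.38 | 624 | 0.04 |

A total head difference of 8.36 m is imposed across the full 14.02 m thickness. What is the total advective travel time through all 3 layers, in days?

1.17

With flow normal to the layers, continuity requires the same specific discharge q through every layer.
Σ(b_i/K_i) = 6.04/1.19 + 1.60/20.1 + 6.38/624 = 5.165 d.
q = Δh / Σ(b_i/K_i) = 8.36 / 5.165 = 1.618 m/day.
In each layer the seepage velocity is v_i = q/n_i, so the layer transit time is t_i = b_i·n_i / q:
  layer 1 (fine sand): t_1 = 6.04 × 0.20 / 1.618 = 0.7464 d
  layer 2 (coarse sand): t_2 = 1.60 × 0.27 / 1.618 = 0.2669 d
  layer 3 (karst limestone): t_3 = 6.38 × 0.04 / 1.618 = 0.1577 d
Total t = Σ t_i = 1.171 days.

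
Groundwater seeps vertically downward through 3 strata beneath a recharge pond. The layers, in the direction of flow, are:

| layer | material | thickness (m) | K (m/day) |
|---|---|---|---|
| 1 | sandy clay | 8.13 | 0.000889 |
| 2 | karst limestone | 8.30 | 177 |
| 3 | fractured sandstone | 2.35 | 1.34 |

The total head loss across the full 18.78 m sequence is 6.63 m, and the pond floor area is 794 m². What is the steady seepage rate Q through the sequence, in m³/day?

0.576

Flow is perpendicular to layering, so the layers act in series and the equivalent K is the thickness-weighted harmonic mean.
Total thickness L = 8.13 + 8.30 + 2.35 = 18.78 m.
Σ(b_i/K_i) = 8.13/0.000889 + 8.30/177 + 2.35/1.34 = 9147 d.
K_eq = L / Σ(b_i/K_i) = 18.78 / 9147 = 0.002053 m/day.
Q = K_eq · A · (Δh/L) = 0.002053 × 794 × (6.63/18.78) = 0.5755 m³/day.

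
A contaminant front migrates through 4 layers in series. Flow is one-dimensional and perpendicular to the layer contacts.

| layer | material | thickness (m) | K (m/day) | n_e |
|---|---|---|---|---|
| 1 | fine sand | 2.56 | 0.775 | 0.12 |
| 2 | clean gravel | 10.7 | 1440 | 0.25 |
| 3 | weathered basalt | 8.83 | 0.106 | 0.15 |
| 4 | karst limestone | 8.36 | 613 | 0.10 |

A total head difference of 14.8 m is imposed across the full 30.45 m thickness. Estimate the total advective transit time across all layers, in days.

With flow normal to the layers, continuity requires the same specific discharge q through every layer.
Σ(b_i/K_i) = 2.56/0.775 + 10.7/1440 + 8.83/0.106 + 8.36/613 = 86.63 d.
q = Δh / Σ(b_i/K_i) = 14.8 / 86.63 = 0.1708 m/day.
In each layer the seepage velocity is v_i = q/n_i, so the layer transit time is t_i = b_i·n_i / q:
  layer 1 (fine sand): t_1 = 2.56 × 0.12 / 0.1708 = 1.798 d
  layer 2 (clean gravel): t_2 = 10.7 × 0.25 / 0.1708 = 15.66 d
  layer 3 (weathered basalt): t_3 = 8.83 × 0.15 / 0.1708 = 7.752 d
  layer 4 (karst limestone): t_4 = 8.36 × 0.10 / 0.1708 = 4.893 d
Total t = Σ t_i = 30.10 days.

30.1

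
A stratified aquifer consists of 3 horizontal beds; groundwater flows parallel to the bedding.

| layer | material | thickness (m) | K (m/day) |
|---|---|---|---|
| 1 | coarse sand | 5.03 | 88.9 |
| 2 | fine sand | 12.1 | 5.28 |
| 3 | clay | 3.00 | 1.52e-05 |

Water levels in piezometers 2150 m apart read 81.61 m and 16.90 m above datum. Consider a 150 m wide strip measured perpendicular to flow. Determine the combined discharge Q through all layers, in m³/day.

Flow is parallel to layering, so each bed carries its own Darcy discharge and the transmissivities add.
Σ(K_i·b_i) = 88.9×5.03 + 5.28×12.1 + 1.52e-05×3.00 = 511.1 m²/day.
Hydraulic gradient i = (81.61 − 16.90) / 2150 = 64.71 / 2150 = 0.03010.
Q = Σ(K_i·b_i) · W · i = 511.1 × 150 × 0.03010 = 2307 m³/day.

2310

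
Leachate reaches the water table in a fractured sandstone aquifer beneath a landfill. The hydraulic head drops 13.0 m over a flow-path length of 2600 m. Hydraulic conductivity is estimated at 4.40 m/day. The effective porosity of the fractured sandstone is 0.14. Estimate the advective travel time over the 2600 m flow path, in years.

45.3

Hydraulic gradient i = Δh / L = 13.0 / 2600 = 0.005000.
Darcy flux q = K · i = 4.400 × 0.005000 = 0.02200 m/day.
Seepage velocity v = q / n_e = 0.02200 / 0.14 = 0.1571 m/day.
Travel time t = L / v = 2600 / 0.1571 = 16545 days = 45.30 years.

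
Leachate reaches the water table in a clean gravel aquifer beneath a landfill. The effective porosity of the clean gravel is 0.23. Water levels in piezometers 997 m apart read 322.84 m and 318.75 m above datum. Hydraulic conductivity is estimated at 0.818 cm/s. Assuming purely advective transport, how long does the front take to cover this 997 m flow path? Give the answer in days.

79.1

Convert K: 0.818 cm/s × 864 = 706.8 m/day.
Hydraulic gradient i = (322.84 − 318.75) / 997 = 4.09 / 997 = 0.004102.
Darcy flux q = K · i = 706.8 × 0.004102 = 2.899 m/day.
Seepage velocity v = q / n_e = 2.899 / 0.23 = 12.61 m/day.
Travel time t = L / v = 997 / 12.61 = 79.09 days.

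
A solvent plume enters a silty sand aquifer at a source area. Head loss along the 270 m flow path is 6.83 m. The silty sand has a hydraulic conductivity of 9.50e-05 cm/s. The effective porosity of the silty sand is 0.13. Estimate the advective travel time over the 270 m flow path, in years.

46.3

Convert K: 9.50e-05 cm/s × 864 = 0.08208 m/day.
Hydraulic gradient i = Δh / L = 6.83 / 270 = 0.02530.
Darcy flux q = K · i = 0.08208 × 0.02530 = 0.002076 m/day.
Seepage velocity v = q / n_e = 0.002076 / 0.13 = 0.01597 m/day.
Travel time t = L / v = 270 / 0.01597 = 16905 days = 46.28 years.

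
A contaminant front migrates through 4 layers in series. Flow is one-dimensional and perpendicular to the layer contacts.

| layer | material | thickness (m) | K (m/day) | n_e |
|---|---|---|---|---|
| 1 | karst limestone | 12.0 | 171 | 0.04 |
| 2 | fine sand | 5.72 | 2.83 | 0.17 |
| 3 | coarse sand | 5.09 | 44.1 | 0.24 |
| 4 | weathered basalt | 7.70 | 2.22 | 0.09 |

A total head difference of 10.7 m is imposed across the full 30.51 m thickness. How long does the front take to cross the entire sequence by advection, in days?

With flow normal to the layers, continuity requires the same specific discharge q through every layer.
Σ(b_i/K_i) = 12.0/171 + 5.72/2.83 + 5.09/44.1 + 7.70/2.22 = 5.675 d.
q = Δh / Σ(b_i/K_i) = 10.7 / 5.675 = 1.885 m/day.
In each layer the seepage velocity is v_i = q/n_i, so the layer transit time is t_i = b_i·n_i / q:
  layer 1 (karst limestone): t_1 = 12.0 × 0.04 / 1.885 = 0.2546 d
  layer 2 (fine sand): t_2 = 5.72 × 0.17 / 1.885 = 0.5158 d
  layer 3 (coarse sand): t_3 = 5.09 × 0.24 / 1.885 = 0.6479 d
  layer 4 (weathered basalt): t_4 = 7.70 × 0.09 / 1.885 = 0.3676 d
Total t = Σ t_i = 1.786 days.

1.79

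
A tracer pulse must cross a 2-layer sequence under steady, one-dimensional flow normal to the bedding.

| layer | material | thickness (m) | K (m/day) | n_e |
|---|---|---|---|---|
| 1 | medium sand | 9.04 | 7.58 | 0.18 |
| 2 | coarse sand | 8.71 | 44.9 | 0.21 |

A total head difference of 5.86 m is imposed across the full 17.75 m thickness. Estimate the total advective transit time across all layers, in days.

0.818

With flow normal to the layers, continuity requires the same specific discharge q through every layer.
Σ(b_i/K_i) = 9.04/7.58 + 8.71/44.9 = 1.387 d.
q = Δh / Σ(b_i/K_i) = 5.86 / 1.387 = 4.226 m/day.
In each layer the seepage velocity is v_i = q/n_i, so the layer transit time is t_i = b_i·n_i / q:
  layer 1 (medium sand): t_1 = 9.04 × 0.18 / 4.226 = 0.3850 d
  layer 2 (coarse sand): t_2 = 8.71 × 0.21 / 4.226 = 0.4328 d
Total t = Σ t_i = 0.8178 days.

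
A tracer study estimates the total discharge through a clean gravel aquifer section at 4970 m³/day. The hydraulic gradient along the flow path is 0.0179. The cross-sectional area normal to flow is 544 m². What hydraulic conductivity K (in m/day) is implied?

510

Hydraulic gradient i = 0.0179.
From Q = K·A·i, K = Q / (A·i) = 4970 / (544.0 × 0.01790) = 510.4 m/day.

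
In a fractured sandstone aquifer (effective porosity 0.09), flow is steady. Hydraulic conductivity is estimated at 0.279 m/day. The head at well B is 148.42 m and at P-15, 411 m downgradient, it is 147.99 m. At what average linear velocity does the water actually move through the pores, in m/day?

0.00324

Hydraulic gradient i = (148.42 − 147.99) / 411 = 0.43 / 411 = 0.001046.
Darcy flux q = K · i = 0.2790 × 0.001046 = 0.0002919 m/day.
Seepage velocity v = q / n_e = 0.0002919 / 0.09 = 0.003243 m/day.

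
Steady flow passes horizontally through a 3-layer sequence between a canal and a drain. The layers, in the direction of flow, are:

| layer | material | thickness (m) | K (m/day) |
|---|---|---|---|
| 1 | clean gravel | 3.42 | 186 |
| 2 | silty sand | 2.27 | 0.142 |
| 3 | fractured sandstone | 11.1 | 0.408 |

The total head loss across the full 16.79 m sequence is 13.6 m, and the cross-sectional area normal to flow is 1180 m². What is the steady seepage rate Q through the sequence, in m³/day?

371

Flow is perpendicular to layering, so the layers act in series and the equivalent K is the thickness-weighted harmonic mean.
Total thickness L = 3.42 + 2.27 + 11.1 = 16.79 m.
Σ(b_i/K_i) = 3.42/186 + 2.27/0.142 + 11.1/0.408 = 43.21 d.
K_eq = L / Σ(b_i/K_i) = 16.79 / 43.21 = 0.3886 m/day.
Q = K_eq · A · (Δh/L) = 0.3886 × 1180 × (13.6/16.79) = 371.4 m³/day.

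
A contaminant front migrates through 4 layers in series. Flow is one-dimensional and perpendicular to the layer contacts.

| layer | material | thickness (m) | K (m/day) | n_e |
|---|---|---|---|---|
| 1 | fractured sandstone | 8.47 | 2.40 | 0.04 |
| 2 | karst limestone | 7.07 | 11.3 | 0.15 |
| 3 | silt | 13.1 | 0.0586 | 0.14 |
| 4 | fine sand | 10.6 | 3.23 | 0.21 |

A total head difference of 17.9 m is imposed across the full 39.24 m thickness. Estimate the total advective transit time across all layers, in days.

With flow normal to the layers, continuity requires the same specific discharge q through every layer.
Σ(b_i/K_i) = 8.47/2.40 + 7.07/11.3 + 13.1/0.0586 + 10.6/3.23 = 231.0 d.
q = Δh / Σ(b_i/K_i) = 17.9 / 231.0 = 0.07749 m/day.
In each layer the seepage velocity is v_i = q/n_i, so the layer transit time is t_i = b_i·n_i / q:
  layer 1 (fractured sandstone): t_1 = 8.47 × 0.04 / 0.07749 = 4.372 d
  layer 2 (karst limestone): t_2 = 7.07 × 0.15 / 0.07749 = 13.68 d
  layer 3 (silt): t_3 = 13.1 × 0.14 / 0.07749 = 23.67 d
  layer 4 (fine sand): t_4 = 10.6 × 0.21 / 0.07749 = 28.72 d
Total t = Σ t_i = 70.45 days.

70.4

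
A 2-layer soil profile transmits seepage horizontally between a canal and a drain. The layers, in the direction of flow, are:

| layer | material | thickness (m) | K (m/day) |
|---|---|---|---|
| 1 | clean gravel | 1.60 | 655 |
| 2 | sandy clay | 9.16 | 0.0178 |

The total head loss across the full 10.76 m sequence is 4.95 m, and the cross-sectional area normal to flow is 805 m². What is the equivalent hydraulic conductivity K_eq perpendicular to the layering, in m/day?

Flow is perpendicular to layering, so the layers act in series and the equivalent K is the thickness-weighted harmonic mean.
Total thickness L = 1.60 + 9.16 = 10.76 m.
Σ(b_i/K_i) = 1.60/655 + 9.16/0.0178 = 514.6 d.
K_eq = L / Σ(b_i/K_i) = 10.76 / 514.6 = 0.02091 m/day.

0.0209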